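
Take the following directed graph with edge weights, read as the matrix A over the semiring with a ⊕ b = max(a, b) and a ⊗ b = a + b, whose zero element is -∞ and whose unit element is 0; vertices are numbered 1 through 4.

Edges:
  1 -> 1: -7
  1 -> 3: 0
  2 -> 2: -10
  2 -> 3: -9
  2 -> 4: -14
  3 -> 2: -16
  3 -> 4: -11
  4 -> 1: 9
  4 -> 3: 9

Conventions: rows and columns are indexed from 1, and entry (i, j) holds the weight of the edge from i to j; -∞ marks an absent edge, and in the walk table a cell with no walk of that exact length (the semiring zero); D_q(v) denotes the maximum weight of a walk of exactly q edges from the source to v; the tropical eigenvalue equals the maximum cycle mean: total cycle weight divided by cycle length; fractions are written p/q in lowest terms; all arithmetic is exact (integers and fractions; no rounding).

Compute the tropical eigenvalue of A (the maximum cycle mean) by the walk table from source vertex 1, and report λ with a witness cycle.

q=0: [0, -∞, -∞, -∞]
q=1: [-7, -∞, 0, -∞]
q=2: [-14, -16, -7, -11]
q=3: [-2, -23, -2, -18]
q=4: [-9, -18, -2, -13]
Optimal cycle mean attained by: cycle 1->3->4->1, total 0 + (-11) + 9, length 3.
Answer: λ = -2/3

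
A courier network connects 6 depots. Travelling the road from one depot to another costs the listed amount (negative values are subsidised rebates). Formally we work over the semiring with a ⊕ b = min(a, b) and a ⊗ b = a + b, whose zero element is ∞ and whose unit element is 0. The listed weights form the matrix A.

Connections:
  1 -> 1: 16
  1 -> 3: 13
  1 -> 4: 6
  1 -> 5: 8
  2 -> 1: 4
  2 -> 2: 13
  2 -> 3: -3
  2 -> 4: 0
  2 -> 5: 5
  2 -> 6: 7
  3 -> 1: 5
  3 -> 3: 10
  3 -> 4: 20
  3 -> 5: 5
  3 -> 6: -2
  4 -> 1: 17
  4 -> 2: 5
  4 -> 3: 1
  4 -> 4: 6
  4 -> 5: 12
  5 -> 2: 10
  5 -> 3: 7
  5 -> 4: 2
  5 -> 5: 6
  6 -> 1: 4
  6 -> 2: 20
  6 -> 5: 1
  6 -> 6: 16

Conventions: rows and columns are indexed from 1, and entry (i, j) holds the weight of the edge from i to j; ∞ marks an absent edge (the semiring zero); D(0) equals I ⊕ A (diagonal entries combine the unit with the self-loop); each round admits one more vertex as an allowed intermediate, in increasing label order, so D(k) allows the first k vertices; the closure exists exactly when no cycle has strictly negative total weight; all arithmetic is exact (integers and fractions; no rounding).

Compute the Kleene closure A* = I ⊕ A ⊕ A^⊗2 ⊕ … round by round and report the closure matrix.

D(0):
  [0, ∞, 13, 6, 8, ∞]
  [4, 0, -3, 0, 5, 7]
  [5, ∞, 0, 20, 5, -2]
  [17, 5, 1, 0, 12, ∞]
  [∞, 10, 7, 2, 0, ∞]
  [4, 20, ∞, ∞, 1, 0]
D(1):
  [0, ∞, 13, 6, 8, ∞]
  [4, 0, -3, 0, 5, 7]
  [5, ∞, 0, 11, 5, -2]
  [17, 5, 1, 0, 12, ∞]
  [∞, 10, 7, 2, 0, ∞]
  [4, 20, 17, 10, 1, 0]
D(2):
  [0, ∞, 13, 6, 8, ∞]
  [4, 0, -3, 0, 5, 7]
  [5, ∞, 0, 11, 5, -2]
  [9, 5, 1, 0, 10, 12]
  [14, 10, 7, 2, 0, 17]
  [4, 20, 17, 10, 1, 0]
D(3):
  [0, ∞, 13, 6, 8, 11]
  [2, 0, -3, 0, 2, -5]
  [5, ∞, 0, 11, 5, -2]
  [6, 5, 1, 0, 6, -1]
  [12, 10, 7, 2, 0, 5]
  [4, 20, 17, 10, 1, 0]
D(4):
  [0, 11, 7, 6, 8, 5]
  [2, 0, -3, 0, 2, -5]
  [5, 16, 0, 11, 5, -2]
  [6, 5, 1, 0, 6, -1]
  [8, 7, 3, 2, 0, 1]
  [4, 15, 11, 10, 1, 0]
D(5):
  [0, 11, 7, 6, 8, 5]
  [2, 0, -3, 0, 2, -5]
  [5, 12, 0, 7, 5, -2]
  [6, 5, 1, 0, 6, -1]
  [8, 7, 3, 2, 0, 1]
  [4, 8, 4, 3, 1, 0]
D(6):
  [0, 11, 7, 6, 6, 5]
  [-1, 0, -3, -2, -4, -5]
  [2, 6, 0, 1, -1, -2]
  [3, 5, 1, 0, 0, -1]
  [5, 7, 3, 2, 0, 1]
  [4, 8, 4, 3, 1, 0]
Answer: A* = [[0, 11, 7, 6, 6, 5], [-1, 0, -3, -2, -4, -5], [2, 6, 0, 1, -1, -2], [3, 5, 1, 0, 0, -1], [5, 7, 3, 2, 0, 1], [4, 8, 4, 3, 1, 0]]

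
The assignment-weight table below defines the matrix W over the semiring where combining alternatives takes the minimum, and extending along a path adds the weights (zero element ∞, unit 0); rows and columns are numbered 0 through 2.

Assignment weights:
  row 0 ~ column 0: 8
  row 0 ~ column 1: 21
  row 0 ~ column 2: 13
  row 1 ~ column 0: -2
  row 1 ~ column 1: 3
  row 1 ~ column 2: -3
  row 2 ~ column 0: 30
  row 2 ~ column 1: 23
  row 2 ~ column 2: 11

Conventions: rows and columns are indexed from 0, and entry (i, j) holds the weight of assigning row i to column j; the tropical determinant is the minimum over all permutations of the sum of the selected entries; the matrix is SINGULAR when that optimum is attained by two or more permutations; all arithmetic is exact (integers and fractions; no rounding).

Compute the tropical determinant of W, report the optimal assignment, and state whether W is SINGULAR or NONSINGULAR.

σ = (0, 1, 2): 8 + 3 + 11 = 22
σ = (0, 2, 1): 8 + (-3) + 23 = 28
σ = (1, 0, 2): 21 + (-2) + 11 = 30
σ = (1, 2, 0): 21 + (-3) + 30 = 48
σ = (2, 0, 1): 13 + (-2) + 23 = 34
σ = (2, 1, 0): 13 + 3 + 30 = 46
Optimal value attained by: σ = (0, 1, 2).
Answer: det⊕(W) = 22; verdict: NONSINGULAR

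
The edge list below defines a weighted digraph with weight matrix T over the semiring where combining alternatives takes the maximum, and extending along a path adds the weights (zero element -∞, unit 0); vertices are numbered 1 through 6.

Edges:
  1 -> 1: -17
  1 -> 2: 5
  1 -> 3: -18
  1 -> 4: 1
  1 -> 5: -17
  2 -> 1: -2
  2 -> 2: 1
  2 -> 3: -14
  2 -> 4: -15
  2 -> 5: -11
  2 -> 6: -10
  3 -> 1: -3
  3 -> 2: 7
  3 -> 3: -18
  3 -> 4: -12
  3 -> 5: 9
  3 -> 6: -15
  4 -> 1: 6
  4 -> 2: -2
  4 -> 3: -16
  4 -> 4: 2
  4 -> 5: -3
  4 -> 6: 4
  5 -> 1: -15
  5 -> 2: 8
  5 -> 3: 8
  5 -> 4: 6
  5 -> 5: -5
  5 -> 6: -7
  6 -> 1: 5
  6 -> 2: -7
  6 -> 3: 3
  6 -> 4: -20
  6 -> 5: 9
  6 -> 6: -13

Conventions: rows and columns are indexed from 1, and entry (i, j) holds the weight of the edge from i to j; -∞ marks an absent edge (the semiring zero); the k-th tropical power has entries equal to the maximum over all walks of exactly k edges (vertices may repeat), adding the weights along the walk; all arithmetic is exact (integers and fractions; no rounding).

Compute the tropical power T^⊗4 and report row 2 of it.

T^⊗2:
  [7, 6, -9, 3, -2, 5]
  [-1, 3, -3, -1, -1, -9]
  [5, 17, 17, 15, 4, 2]
  [9, 11, 7, 7, 13, 6]
  [12, 15, 3, 8, 17, 10]
  [0, 17, 17, 15, 12, 2]
T^⊗3:
  [10, 12, 8, 8, 14, 7]
  [5, 7, 7, 5, 6, 3]
  [21, 24, 12, 17, 26, 19]
  [13, 21, 21, 19, 16, 11]
  [15, 25, 25, 23, 19, 12]
  [21, 24, 20, 18, 26, 19]
T^⊗4:
  [14, 22, 22, 20, 17, 12]
  [11, 14, 14, 12, 16, 9]
  [24, 34, 34, 32, 28, 21]
  [25, 28, 24, 22, 30, 23]
  [29, 32, 27, 25, 34, 27]
  [24, 34, 34, 32, 29, 22]
Answer: row 2 of T^⊗4 = [11, 14, 14, 12, 16, 9]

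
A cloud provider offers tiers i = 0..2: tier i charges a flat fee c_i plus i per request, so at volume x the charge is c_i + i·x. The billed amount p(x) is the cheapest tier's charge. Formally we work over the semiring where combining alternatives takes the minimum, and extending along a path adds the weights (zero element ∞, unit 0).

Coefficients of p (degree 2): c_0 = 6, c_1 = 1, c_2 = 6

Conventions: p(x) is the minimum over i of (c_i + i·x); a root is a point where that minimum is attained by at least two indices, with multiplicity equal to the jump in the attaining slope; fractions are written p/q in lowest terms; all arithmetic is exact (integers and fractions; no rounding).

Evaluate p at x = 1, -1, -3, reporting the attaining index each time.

p(1) = min(6+0·1=6, 1+1·1=2, 6+2·1=8) = 2 (attained by i=1)
p(-1) = min(6+0·(-1)=6, 1+1·(-1)=0, 6+2·(-1)=4) = 0 (attained by i=1)
p(-3) = min(6+0·(-3)=6, 1+1·(-3)=-2, 6+2·(-3)=0) = -2 (attained by i=1)
Answer: p(1) = 2; p(-1) = 0; p(-3) = -2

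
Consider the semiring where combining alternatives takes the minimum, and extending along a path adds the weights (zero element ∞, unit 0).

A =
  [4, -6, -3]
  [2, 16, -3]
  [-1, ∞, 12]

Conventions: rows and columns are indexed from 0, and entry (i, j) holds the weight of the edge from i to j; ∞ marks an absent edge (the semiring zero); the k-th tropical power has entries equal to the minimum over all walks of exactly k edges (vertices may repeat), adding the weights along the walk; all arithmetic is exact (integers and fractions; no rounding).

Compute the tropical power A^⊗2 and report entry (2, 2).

A^⊗2:
  [-4, -2, -9]
  [-4, -4, -1]
  [3, -7, -4]
Key observation: the optimum is the walk 2->0->2, with weight (-1) + (-3) = -4.
Optimal value attained by: walk 2->0->2.
Answer: (A^⊗2)[2][2] = -4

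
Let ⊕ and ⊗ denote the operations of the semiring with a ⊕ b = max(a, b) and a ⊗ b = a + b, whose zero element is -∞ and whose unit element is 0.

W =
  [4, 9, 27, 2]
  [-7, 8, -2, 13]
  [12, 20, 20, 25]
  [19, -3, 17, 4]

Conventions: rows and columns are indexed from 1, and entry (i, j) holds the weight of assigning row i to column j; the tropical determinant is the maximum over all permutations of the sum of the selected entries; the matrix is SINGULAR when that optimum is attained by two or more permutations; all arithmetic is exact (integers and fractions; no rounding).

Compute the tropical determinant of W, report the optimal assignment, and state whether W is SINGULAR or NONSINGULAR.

σ = (1, 2, 3, 4): 4 + 8 + 20 + 4 = 36
σ = (1, 2, 4, 3): 4 + 8 + 25 + 17 = 54
σ = (1, 3, 2, 4): 4 + (-2) + 20 + 4 = 26
σ = (1, 3, 4, 2): 4 + (-2) + 25 + (-3) = 24
σ = (1, 4, 2, 3): 4 + 13 + 20 + 17 = 54
σ = (1, 4, 3, 2): 4 + 13 + 20 + (-3) = 34
σ = (2, 1, 3, 4): 9 + (-7) + 20 + 4 = 26
σ = (2, 1, 4, 3): 9 + (-7) + 25 + 17 = 44
σ = (2, 3, 1, 4): 9 + (-2) + 12 + 4 = 23
σ = (2, 3, 4, 1): 9 + (-2) + 25 + 19 = 51
σ = (2, 4, 1, 3): 9 + 13 + 12 + 17 = 51
σ = (2, 4, 3, 1): 9 + 13 + 20 + 19 = 61
σ = (3, 1, 2, 4): 27 + (-7) + 20 + 4 = 44
σ = (3, 1, 4, 2): 27 + (-7) + 25 + (-3) = 42
σ = (3, 2, 1, 4): 27 + 8 + 12 + 4 = 51
σ = (3, 2, 4, 1): 27 + 8 + 25 + 19 = 79
σ = (3, 4, 1, 2): 27 + 13 + 12 + (-3) = 49
σ = (3, 4, 2, 1): 27 + 13 + 20 + 19 = 79
σ = (4, 1, 2, 3): 2 + (-7) + 20 + 17 = 32
σ = (4, 1, 3, 2): 2 + (-7) + 20 + (-3) = 12
σ = (4, 2, 1, 3): 2 + 8 + 12 + 17 = 39
σ = (4, 2, 3, 1): 2 + 8 + 20 + 19 = 49
σ = (4, 3, 1, 2): 2 + (-2) + 12 + (-3) = 9
σ = (4, 3, 2, 1): 2 + (-2) + 20 + 19 = 39
Optimal value attained by: σ = (3, 2, 4, 1).
Answer: det⊕(W) = 79; verdict: SINGULAR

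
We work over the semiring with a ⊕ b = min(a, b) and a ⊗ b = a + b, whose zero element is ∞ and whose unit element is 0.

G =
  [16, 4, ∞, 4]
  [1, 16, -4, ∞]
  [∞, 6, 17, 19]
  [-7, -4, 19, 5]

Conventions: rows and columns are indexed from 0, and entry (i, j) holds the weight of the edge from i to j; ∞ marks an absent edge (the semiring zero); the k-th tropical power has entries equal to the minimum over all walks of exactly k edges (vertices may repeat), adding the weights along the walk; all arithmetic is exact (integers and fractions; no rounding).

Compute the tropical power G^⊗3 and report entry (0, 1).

G^⊗2:
  [-3, 0, 0, 9]
  [17, 2, 12, 5]
  [7, 15, 2, 24]
  [-3, -3, -8, -3]
G^⊗3:
  [1, 1, -4, 1]
  [-2, 1, -2, 10]
  [16, 8, 11, 11]
  [-10, -7, -7, 1]
Key observation: the optimum is the walk 0->3->0->1, with weight 4 + (-7) + 4 = 1.
Optimal value attained by: walk 0->3->0->1.
Answer: (G^⊗3)[0][1] = 1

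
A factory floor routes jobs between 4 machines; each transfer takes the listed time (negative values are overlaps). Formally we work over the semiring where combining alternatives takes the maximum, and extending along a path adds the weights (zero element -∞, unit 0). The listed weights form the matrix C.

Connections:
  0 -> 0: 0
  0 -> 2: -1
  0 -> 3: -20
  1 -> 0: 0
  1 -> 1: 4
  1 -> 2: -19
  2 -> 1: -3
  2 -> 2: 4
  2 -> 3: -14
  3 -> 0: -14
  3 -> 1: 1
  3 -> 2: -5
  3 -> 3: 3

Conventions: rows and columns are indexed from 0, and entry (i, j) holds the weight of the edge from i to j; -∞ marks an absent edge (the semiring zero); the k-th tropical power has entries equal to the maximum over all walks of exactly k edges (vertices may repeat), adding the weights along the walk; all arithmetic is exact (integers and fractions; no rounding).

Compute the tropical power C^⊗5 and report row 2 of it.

C^⊗2:
  [0, -4, 3, -15]
  [4, 8, -1, -20]
  [-3, 1, 8, -10]
  [1, 5, -1, 6]
C^⊗3:
  [0, 0, 7, -11]
  [8, 12, 3, -15]
  [1, 5, 12, -6]
  [5, 9, 3, 9]
C^⊗4:
  [0, 4, 11, -7]
  [12, 16, 7, -11]
  [5, 9, 16, -2]
  [9, 13, 7, 12]
C^⊗5:
  [4, 8, 15, -3]
  [16, 20, 11, -7]
  [9, 13, 20, 2]
  [13, 17, 11, 15]
Answer: row 2 of C^⊗5 = [9, 13, 20, 2]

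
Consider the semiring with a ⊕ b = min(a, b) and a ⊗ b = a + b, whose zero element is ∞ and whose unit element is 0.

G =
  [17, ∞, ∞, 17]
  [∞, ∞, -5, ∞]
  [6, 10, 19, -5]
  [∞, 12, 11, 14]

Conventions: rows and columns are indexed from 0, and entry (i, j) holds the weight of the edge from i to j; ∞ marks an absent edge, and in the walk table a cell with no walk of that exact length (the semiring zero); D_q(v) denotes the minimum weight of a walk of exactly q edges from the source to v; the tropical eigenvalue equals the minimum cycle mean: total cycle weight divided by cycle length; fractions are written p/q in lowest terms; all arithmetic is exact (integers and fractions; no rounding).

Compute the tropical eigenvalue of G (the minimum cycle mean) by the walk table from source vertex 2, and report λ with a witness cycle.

q=0: [∞, ∞, 0, ∞]
q=1: [6, 10, 19, -5]
q=2: [23, 7, 5, 9]
q=3: [11, 15, 2, 0]
q=4: [8, 12, 10, -3]
Optimal cycle mean attained by: cycle 1->2->3->1, total (-5) + (-5) + 12, length 3.
Answer: λ = 2/3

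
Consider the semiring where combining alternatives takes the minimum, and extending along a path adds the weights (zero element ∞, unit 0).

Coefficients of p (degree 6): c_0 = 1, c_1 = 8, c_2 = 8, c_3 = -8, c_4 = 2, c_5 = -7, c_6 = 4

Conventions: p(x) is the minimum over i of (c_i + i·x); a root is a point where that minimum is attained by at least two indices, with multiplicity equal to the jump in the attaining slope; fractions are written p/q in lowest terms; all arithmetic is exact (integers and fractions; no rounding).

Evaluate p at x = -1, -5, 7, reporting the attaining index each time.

p(-1) = min(1+0·(-1)=1, 8+1·(-1)=7, 8+2·(-1)=6, -8+3·(-1)=-11, 2+4·(-1)=-2, -7+5·(-1)=-12, 4+6·(-1)=-2) = -12 (attained by i=5)
p(-5) = min(1+0·(-5)=1, 8+1·(-5)=3, 8+2·(-5)=-2, -8+3·(-5)=-23, 2+4·(-5)=-18, -7+5·(-5)=-32, 4+6·(-5)=-26) = -32 (attained by i=5)
p(7) = min(1+0·7=1, 8+1·7=15, 8+2·7=22, -8+3·7=13, 2+4·7=30, -7+5·7=28, 4+6·7=46) = 1 (attained by i=0)
Answer: p(-1) = -12; p(-5) = -32; p(7) = 1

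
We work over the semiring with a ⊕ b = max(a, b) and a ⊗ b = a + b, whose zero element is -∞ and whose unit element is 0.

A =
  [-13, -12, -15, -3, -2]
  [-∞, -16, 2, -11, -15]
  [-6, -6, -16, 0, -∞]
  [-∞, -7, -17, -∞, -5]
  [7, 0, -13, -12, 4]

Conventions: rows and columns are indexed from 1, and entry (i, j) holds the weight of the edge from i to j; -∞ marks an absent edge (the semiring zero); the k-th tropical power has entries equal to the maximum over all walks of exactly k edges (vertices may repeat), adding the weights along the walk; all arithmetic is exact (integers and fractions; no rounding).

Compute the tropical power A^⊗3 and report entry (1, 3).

A^⊗2:
  [5, -2, -10, -14, 2]
  [-4, -4, -14, 2, -11]
  [-19, -7, -4, -9, -5]
  [2, -5, -5, -17, -1]
  [11, 4, 2, 4, 8]
A^⊗3:
  [9, 2, 0, 2, 6]
  [-4, -5, -2, -7, -3]
  [2, -5, -5, -4, -1]
  [6, -1, -3, -1, 3]
  [15, 8, 6, 8, 12]
Key observation: the optimum is the walk 1->5->2->3, with weight (-2) + 0 + 2 = 0.
Optimal value attained by: walk 1->5->2->3.
Answer: (A^⊗3)[1][3] = 0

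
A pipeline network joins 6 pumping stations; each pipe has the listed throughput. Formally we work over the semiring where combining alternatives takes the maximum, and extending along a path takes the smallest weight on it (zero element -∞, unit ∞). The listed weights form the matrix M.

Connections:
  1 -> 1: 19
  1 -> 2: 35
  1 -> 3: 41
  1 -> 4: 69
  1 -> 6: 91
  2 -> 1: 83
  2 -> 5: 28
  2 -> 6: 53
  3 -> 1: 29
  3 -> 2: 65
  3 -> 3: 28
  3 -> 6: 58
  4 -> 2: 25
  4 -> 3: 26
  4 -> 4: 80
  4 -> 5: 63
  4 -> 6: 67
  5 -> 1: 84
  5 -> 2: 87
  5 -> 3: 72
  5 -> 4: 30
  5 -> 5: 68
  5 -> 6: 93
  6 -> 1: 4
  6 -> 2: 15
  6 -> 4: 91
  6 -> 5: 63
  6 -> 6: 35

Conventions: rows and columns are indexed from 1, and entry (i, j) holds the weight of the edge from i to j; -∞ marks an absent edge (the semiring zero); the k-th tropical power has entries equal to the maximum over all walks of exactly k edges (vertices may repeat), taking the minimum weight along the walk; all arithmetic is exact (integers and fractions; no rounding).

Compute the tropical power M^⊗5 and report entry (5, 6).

M^⊗2:
  [35, 41, 28, 91, 63, 67]
  [28, 35, 41, 69, 53, 83]
  [65, 29, 29, 58, 58, 53]
  [63, 63, 63, 80, 63, 67]
  [83, 68, 68, 91, 68, 84]
  [63, 63, 63, 80, 63, 67]
M^⊗3:
  [63, 63, 63, 80, 63, 67]
  [53, 53, 53, 83, 63, 67]
  [58, 58, 58, 65, 58, 65]
  [63, 63, 63, 80, 63, 67]
  [68, 68, 68, 84, 68, 83]
  [63, 63, 63, 80, 63, 67]
M^⊗4:
  [63, 63, 63, 80, 63, 67]
  [63, 63, 63, 80, 63, 67]
  [58, 58, 58, 65, 63, 65]
  [63, 63, 63, 80, 63, 67]
  [68, 68, 68, 83, 68, 68]
  [63, 63, 63, 80, 63, 67]
M^⊗5:
  [63, 63, 63, 80, 63, 67]
  [63, 63, 63, 80, 63, 67]
  [63, 63, 63, 65, 63, 65]
  [63, 63, 63, 80, 63, 67]
  [68, 68, 68, 80, 68, 68]
  [63, 63, 63, 80, 63, 67]
Key observation: the optimum is the walk 5->5->5->2->1->6, with weight 68 min 68 min 87 min 83 min 91 = 68.
Optimal value attained by: walk 5->5->5->2->1->6.
Answer: (M^⊗5)[5][6] = 68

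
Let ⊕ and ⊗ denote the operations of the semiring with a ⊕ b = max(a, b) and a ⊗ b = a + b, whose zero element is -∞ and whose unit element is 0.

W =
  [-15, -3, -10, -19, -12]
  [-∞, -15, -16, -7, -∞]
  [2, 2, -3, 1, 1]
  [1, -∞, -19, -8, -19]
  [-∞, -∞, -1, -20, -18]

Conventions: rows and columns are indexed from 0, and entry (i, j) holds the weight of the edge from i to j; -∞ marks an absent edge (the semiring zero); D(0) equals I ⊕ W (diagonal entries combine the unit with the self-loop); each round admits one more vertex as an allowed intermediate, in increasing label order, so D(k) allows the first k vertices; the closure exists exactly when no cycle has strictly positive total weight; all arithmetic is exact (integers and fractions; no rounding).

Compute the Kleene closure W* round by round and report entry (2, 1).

D(0):
  [0, -3, -10, -19, -12]
  [-∞, 0, -16, -7, -∞]
  [2, 2, 0, 1, 1]
  [1, -∞, -19, 0, -19]
  [-∞, -∞, -1, -20, 0]
D(1):
  [0, -3, -10, -19, -12]
  [-∞, 0, -16, -7, -∞]
  [2, 2, 0, 1, 1]
  [1, -2, -9, 0, -11]
  [-∞, -∞, -1, -20, 0]
D(2):
  [0, -3, -10, -10, -12]
  [-∞, 0, -16, -7, -∞]
  [2, 2, 0, 1, 1]
  [1, -2, -9, 0, -11]
  [-∞, -∞, -1, -20, 0]
D(3):
  [0, -3, -10, -9, -9]
  [-14, 0, -16, -7, -15]
  [2, 2, 0, 1, 1]
  [1, -2, -9, 0, -8]
  [1, 1, -1, 0, 0]
D(4):
  [0, -3, -10, -9, -9]
  [-6, 0, -16, -7, -15]
  [2, 2, 0, 1, 1]
  [1, -2, -9, 0, -8]
  [1, 1, -1, 0, 0]
D(5):
  [0, -3, -10, -9, -9]
  [-6, 0, -16, -7, -15]
  [2, 2, 0, 1, 1]
  [1, -2, -9, 0, -8]
  [1, 1, -1, 0, 0]
Answer: W*[2][1] = 2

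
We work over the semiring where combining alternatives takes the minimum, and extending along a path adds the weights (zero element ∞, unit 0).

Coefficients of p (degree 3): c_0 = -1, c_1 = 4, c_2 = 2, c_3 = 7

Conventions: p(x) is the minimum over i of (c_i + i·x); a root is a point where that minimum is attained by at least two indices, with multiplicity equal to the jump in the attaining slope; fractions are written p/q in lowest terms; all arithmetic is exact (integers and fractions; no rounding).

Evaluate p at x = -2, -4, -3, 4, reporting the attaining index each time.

p(-2) = min(-1+0·(-2)=-1, 4+1·(-2)=2, 2+2·(-2)=-2, 7+3·(-2)=1) = -2 (attained by i=2)
p(-4) = min(-1+0·(-4)=-1, 4+1·(-4)=0, 2+2·(-4)=-6, 7+3·(-4)=-5) = -6 (attained by i=2)
p(-3) = min(-1+0·(-3)=-1, 4+1·(-3)=1, 2+2·(-3)=-4, 7+3·(-3)=-2) = -4 (attained by i=2)
p(4) = min(-1+0·4=-1, 4+1·4=8, 2+2·4=10, 7+3·4=19) = -1 (attained by i=0)
Answer: p(-2) = -2; p(-4) = -6; p(-3) = -4; p(4) = -1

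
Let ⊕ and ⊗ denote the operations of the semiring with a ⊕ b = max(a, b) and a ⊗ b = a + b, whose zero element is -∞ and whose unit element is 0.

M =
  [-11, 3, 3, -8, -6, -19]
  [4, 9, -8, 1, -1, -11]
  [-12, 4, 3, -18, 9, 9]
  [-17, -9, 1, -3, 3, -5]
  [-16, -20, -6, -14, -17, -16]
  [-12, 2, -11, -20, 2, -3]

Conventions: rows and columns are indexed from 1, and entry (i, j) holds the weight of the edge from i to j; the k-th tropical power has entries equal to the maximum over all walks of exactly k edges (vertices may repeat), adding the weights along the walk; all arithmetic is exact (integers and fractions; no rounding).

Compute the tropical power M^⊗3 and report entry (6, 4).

M^⊗2:
  [7, 12, 6, 4, 12, 12]
  [13, 18, 7, 10, 8, 1]
  [8, 13, 6, 5, 12, 12]
  [-5, 5, 4, -6, 10, 10]
  [-16, -2, -3, -17, 3, 3]
  [6, 11, -4, 3, 1, -2]
M^⊗3:
  [16, 21, 10, 13, 15, 15]
  [22, 27, 16, 19, 17, 16]
  [17, 22, 11, 14, 15, 15]
  [9, 14, 7, 6, 13, 13]
  [2, 7, 0, -1, 6, 6]
  [15, 20, 9, 12, 10, 5]
Key observation: the optimum is the walk 6->2->2->4, with weight 2 + 9 + 1 = 12.
Optimal value attained by: walk 6->2->2->4.
Answer: (M^⊗3)[6][4] = 12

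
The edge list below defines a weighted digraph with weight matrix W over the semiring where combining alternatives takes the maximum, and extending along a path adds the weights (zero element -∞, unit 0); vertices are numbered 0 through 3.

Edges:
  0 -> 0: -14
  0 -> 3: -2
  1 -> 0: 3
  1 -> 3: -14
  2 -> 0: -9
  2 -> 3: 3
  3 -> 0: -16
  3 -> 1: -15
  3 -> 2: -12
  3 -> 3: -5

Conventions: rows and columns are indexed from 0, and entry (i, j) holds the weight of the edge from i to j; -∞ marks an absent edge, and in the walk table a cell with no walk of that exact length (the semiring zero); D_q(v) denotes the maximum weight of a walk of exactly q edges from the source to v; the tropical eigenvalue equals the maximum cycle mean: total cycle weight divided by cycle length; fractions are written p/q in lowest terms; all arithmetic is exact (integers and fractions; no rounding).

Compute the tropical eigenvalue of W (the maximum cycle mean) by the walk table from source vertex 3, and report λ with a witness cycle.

q=0: [-∞, -∞, -∞, 0]
q=1: [-16, -15, -12, -5]
q=2: [-12, -20, -17, -9]
q=3: [-17, -24, -21, -14]
q=4: [-21, -29, -26, -18]
Optimal cycle mean attained by: cycle 2->3->2, total 3 + (-12), length 2.
Answer: λ = -9/2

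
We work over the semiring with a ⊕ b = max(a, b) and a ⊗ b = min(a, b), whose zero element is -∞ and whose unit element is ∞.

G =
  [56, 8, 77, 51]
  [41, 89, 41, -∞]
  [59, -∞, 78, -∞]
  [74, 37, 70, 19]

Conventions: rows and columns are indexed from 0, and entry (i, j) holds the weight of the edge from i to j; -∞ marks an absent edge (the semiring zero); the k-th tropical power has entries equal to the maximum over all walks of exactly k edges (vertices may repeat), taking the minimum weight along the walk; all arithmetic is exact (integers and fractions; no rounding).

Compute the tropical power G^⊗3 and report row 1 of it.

G^⊗2:
  [59, 37, 77, 51]
  [41, 89, 41, 41]
  [59, 8, 78, 51]
  [59, 37, 74, 51]
G^⊗3:
  [59, 37, 77, 51]
  [41, 89, 41, 41]
  [59, 37, 78, 51]
  [59, 37, 74, 51]
Answer: row 1 of G^⊗3 = [41, 89, 41, 41]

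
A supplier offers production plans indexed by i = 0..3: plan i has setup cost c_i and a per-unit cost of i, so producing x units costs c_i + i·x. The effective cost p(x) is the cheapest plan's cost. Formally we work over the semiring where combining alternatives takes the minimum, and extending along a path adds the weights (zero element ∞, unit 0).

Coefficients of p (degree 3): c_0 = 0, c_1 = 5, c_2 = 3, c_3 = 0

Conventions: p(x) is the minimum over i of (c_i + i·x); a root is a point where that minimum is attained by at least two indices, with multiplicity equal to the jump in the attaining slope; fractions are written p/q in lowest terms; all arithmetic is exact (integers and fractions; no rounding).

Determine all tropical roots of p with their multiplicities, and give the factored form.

hull edge (i=0, c=0) to (i=3, c=0): slope 0, span 3
Factored form: p(x) = 0 ⊗ (x ⊕ 0) ⊗ (x ⊕ 0) ⊗ (x ⊕ 0)
Answer: roots = 0 (mult 3)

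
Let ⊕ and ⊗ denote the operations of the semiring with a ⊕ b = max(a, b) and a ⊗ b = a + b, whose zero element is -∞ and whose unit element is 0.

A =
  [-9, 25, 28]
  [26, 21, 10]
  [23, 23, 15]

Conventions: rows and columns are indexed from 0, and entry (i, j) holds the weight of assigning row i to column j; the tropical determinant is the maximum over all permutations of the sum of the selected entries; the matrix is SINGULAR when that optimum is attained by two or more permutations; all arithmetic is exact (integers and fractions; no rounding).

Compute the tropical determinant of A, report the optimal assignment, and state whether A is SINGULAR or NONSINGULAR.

σ = (0, 1, 2): (-9) + 21 + 15 = 27
σ = (0, 2, 1): (-9) + 10 + 23 = 24
σ = (1, 0, 2): 25 + 26 + 15 = 66
σ = (1, 2, 0): 25 + 10 + 23 = 58
σ = (2, 0, 1): 28 + 26 + 23 = 77
σ = (2, 1, 0): 28 + 21 + 23 = 72
Optimal value attained by: σ = (2, 0, 1).
Answer: det⊕(A) = 77; verdict: NONSINGULAR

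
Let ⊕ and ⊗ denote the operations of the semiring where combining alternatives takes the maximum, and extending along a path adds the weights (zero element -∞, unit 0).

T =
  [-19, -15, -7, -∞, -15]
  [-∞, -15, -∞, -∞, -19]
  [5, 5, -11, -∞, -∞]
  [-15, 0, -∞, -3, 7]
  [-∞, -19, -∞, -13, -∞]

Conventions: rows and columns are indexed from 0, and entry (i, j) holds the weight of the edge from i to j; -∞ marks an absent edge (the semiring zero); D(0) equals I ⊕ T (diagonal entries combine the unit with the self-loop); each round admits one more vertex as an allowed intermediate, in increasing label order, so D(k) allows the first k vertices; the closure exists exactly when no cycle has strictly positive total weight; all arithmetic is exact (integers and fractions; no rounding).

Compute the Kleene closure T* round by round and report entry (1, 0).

D(0):
  [0, -15, -7, -∞, -15]
  [-∞, 0, -∞, -∞, -19]
  [5, 5, 0, -∞, -∞]
  [-15, 0, -∞, 0, 7]
  [-∞, -19, -∞, -13, 0]
D(1):
  [0, -15, -7, -∞, -15]
  [-∞, 0, -∞, -∞, -19]
  [5, 5, 0, -∞, -10]
  [-15, 0, -22, 0, 7]
  [-∞, -19, -∞, -13, 0]
D(2):
  [0, -15, -7, -∞, -15]
  [-∞, 0, -∞, -∞, -19]
  [5, 5, 0, -∞, -10]
  [-15, 0, -22, 0, 7]
  [-∞, -19, -∞, -13, 0]
D(3):
  [0, -2, -7, -∞, -15]
  [-∞, 0, -∞, -∞, -19]
  [5, 5, 0, -∞, -10]
  [-15, 0, -22, 0, 7]
  [-∞, -19, -∞, -13, 0]
D(4):
  [0, -2, -7, -∞, -15]
  [-∞, 0, -∞, -∞, -19]
  [5, 5, 0, -∞, -10]
  [-15, 0, -22, 0, 7]
  [-28, -13, -35, -13, 0]
D(5):
  [0, -2, -7, -28, -15]
  [-47, 0, -54, -32, -19]
  [5, 5, 0, -23, -10]
  [-15, 0, -22, 0, 7]
  [-28, -13, -35, -13, 0]
Answer: T*[1][0] = -47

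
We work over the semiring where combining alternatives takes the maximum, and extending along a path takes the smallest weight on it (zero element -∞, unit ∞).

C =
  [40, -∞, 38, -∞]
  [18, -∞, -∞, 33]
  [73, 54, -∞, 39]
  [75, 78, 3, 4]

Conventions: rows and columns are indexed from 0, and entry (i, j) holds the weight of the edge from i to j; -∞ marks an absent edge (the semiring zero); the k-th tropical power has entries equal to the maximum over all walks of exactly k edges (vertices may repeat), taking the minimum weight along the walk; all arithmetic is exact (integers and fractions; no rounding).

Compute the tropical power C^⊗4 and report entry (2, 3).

C^⊗2:
  [40, 38, 38, 38]
  [33, 33, 18, 4]
  [40, 39, 38, 33]
  [40, 4, 38, 33]
C^⊗3:
  [40, 38, 38, 38]
  [33, 18, 33, 33]
  [40, 38, 38, 38]
  [40, 38, 38, 38]
C^⊗4:
  [40, 38, 38, 38]
  [33, 33, 33, 33]
  [40, 38, 38, 38]
  [40, 38, 38, 38]
Key observation: the optimum is the walk 2->0->0->2->3, with weight 73 min 40 min 38 min 39 = 38.
Optimal value attained by: walk 2->0->0->2->3.
Answer: (C^⊗4)[2][3] = 38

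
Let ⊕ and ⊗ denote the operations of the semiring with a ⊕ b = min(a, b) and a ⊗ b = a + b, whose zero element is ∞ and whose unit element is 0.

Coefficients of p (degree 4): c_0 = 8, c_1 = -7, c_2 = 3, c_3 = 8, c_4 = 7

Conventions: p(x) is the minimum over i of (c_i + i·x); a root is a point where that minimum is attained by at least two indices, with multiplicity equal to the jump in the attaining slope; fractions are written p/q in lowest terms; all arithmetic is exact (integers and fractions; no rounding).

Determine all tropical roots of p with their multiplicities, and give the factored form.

hull edge (i=0, c=8) to (i=1, c=-7): slope -15, span 1
hull edge (i=1, c=-7) to (i=4, c=7): slope 14/3, span 3
Factored form: p(x) = 7 ⊗ (x ⊕ (-14/3)) ⊗ (x ⊕ (-14/3)) ⊗ (x ⊕ (-14/3)) ⊗ (x ⊕ 15)
Answer: roots = -14/3 (mult 3), 15 (mult 1)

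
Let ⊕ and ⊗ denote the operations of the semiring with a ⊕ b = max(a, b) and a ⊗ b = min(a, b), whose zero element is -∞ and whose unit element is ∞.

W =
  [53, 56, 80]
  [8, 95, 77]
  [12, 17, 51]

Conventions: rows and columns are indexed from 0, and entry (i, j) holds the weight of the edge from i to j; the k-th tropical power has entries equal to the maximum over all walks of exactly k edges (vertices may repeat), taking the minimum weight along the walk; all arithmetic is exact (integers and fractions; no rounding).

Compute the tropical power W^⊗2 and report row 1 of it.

W^⊗2:
  [53, 56, 56]
  [12, 95, 77]
  [12, 17, 51]
Answer: row 1 of W^⊗2 = [12, 95, 77]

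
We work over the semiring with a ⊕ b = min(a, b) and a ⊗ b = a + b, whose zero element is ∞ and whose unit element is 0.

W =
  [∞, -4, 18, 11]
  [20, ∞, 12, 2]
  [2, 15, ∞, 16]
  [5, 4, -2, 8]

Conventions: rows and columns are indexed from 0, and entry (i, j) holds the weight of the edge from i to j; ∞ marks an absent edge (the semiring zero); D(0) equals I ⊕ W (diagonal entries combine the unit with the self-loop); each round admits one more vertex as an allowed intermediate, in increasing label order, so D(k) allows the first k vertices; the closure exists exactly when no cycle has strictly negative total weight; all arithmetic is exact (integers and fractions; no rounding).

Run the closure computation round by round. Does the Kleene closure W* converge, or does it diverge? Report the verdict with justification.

D(0):
  [0, -4, 18, 11]
  [20, 0, 12, 2]
  [2, 15, 0, 16]
  [5, 4, -2, 0]
D(1):
  [0, -4, 18, 11]
  [20, 0, 12, 2]
  [2, -2, 0, 13]
  [5, 1, -2, 0]
D(2):
  [0, -4, 8, -2]
  [20, 0, 12, 2]
  [2, -2, 0, 0]
  [5, 1, -2, 0]
Detection: at round 3, diagonal entry (3, 3) turns strictly negative.
Key observation: the cycle 3->2->0->1->3 has total weight (-2) + 2 + (-4) + 2, which is strictly negative.
Answer: DIVERGES — negative cycle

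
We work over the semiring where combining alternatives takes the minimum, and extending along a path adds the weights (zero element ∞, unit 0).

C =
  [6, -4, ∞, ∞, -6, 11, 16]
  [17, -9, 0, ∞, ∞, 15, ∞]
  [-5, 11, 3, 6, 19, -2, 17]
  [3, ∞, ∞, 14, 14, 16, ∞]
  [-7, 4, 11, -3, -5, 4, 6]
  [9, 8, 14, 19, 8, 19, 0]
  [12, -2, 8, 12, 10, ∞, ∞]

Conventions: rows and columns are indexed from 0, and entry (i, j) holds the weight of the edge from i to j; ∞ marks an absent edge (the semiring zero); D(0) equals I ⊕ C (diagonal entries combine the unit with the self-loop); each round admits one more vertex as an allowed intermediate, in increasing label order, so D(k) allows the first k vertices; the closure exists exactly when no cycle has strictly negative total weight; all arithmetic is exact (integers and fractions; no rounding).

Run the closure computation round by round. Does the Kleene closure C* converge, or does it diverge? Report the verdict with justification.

Detection: at round 0, diagonal entry (1, 1) turns strictly negative.
Key observation: the cycle 1->1 has total weight (-9), which is strictly negative.
Answer: DIVERGES — negative cycle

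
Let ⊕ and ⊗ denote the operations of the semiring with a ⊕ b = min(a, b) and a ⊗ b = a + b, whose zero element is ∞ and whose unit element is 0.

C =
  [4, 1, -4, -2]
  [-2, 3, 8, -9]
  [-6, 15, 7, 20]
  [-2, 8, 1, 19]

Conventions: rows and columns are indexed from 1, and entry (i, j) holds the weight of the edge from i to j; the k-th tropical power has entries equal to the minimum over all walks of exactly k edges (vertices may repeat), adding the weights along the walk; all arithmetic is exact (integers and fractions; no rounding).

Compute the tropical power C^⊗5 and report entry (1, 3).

C^⊗2:
  [-10, 4, -1, -8]
  [-11, -1, -8, -6]
  [-2, -5, -10, -8]
  [-5, -1, -6, -4]
C^⊗3:
  [-10, -9, -14, -12]
  [-14, -10, -15, -13]
  [-16, -2, -7, -14]
  [-12, -4, -9, -10]
C^⊗4:
  [-20, -9, -14, -18]
  [-21, -13, -18, -19]
  [-16, -15, -20, -18]
  [-15, -11, -16, -14]
C^⊗5:
  [-20, -19, -24, -22]
  [-24, -20, -25, -23]
  [-26, -15, -20, -24]
  [-22, -14, -19, -20]
Key observation: the optimum is the walk 1->3->1->3->1->3, with weight (-4) + (-6) + (-4) + (-6) + (-4) = -24.
Optimal value attained by: walk 1->3->1->3->1->3.
Answer: (C^⊗5)[1][3] = -24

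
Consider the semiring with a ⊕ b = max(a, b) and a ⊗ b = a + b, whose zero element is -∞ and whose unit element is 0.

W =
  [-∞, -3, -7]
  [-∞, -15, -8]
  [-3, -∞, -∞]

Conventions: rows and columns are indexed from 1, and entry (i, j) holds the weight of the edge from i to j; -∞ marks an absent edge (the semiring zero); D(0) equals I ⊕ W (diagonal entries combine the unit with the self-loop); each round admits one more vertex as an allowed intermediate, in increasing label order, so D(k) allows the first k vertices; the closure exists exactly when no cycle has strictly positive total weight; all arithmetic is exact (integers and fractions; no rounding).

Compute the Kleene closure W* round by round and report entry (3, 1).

D(0):
  [0, -3, -7]
  [-∞, 0, -8]
  [-3, -∞, 0]
D(1):
  [0, -3, -7]
  [-∞, 0, -8]
  [-3, -6, 0]
D(2):
  [0, -3, -7]
  [-∞, 0, -8]
  [-3, -6, 0]
D(3):
  [0, -3, -7]
  [-11, 0, -8]
  [-3, -6, 0]
Answer: W*[3][1] = -3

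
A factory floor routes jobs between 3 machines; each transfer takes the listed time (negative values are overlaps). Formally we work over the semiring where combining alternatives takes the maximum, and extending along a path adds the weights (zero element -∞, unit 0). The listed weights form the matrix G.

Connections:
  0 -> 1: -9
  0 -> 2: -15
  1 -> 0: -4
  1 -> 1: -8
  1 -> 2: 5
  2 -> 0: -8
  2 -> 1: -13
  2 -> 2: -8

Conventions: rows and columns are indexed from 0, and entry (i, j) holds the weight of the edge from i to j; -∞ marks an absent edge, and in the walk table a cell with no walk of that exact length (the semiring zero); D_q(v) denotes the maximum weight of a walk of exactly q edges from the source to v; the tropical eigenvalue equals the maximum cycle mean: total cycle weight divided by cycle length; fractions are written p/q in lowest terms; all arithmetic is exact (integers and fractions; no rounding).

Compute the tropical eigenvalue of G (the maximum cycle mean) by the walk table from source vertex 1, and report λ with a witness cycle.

q=0: [-∞, 0, -∞]
q=1: [-4, -8, 5]
q=2: [-3, -8, -3]
q=3: [-11, -12, -3]
Optimal cycle mean attained by: cycle 0->1->2->0, total (-9) + 5 + (-8), length 3.
Answer: λ = -4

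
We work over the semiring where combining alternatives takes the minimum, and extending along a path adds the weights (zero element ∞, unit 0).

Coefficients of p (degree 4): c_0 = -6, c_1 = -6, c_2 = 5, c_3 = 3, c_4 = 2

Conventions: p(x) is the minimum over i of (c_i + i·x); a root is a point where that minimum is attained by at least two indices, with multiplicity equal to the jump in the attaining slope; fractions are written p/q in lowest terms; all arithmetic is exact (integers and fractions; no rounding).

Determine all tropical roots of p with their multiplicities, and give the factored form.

hull edge (i=0, c=-6) to (i=1, c=-6): slope 0, span 1
hull edge (i=1, c=-6) to (i=4, c=2): slope 8/3, span 3
Factored form: p(x) = 2 ⊗ (x ⊕ (-8/3)) ⊗ (x ⊕ (-8/3)) ⊗ (x ⊕ (-8/3)) ⊗ (x ⊕ 0)
Answer: roots = -8/3 (mult 3), 0 (mult 1)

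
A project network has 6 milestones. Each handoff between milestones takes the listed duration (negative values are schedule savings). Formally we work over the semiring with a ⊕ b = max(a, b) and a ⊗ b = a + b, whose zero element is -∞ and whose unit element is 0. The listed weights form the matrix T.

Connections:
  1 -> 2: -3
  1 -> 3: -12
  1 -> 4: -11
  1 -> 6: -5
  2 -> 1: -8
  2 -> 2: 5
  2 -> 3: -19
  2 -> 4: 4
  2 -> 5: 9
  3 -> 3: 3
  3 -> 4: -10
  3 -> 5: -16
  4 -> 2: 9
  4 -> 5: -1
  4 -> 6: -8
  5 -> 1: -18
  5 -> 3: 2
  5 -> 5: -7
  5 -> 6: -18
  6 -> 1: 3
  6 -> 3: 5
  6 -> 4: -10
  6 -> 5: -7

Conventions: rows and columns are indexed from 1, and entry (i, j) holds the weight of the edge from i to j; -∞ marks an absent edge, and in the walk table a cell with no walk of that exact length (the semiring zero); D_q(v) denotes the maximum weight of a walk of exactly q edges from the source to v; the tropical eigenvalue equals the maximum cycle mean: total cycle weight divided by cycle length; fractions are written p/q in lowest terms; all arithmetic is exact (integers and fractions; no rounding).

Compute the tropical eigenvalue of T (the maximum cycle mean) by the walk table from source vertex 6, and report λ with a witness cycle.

q=0: [-∞, -∞, -∞, -∞, -∞, 0]
q=1: [3, -∞, 5, -10, -7, -∞]
q=2: [-25, 0, 8, -5, -11, -2]
q=3: [1, 5, 11, 4, 9, -13]
q=4: [-3, 13, 14, 9, 14, -4]
q=5: [5, 18, 17, 17, 22, 1]
q=6: [10, 26, 24, 22, 27, 9]
Optimal cycle mean attained by: cycle 2->4->2, total 4 + 9, length 2.
Answer: λ = 13/2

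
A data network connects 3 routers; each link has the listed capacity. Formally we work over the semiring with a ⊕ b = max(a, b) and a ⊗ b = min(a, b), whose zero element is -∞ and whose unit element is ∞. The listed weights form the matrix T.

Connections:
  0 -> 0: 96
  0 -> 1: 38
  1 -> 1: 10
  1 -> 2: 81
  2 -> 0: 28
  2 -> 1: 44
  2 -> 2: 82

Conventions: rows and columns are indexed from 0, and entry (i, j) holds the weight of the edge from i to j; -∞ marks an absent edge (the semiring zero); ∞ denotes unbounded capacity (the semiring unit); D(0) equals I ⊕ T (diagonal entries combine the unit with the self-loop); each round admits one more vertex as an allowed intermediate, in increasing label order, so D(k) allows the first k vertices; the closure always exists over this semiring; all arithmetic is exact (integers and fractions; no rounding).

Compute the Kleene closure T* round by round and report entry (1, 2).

D(0):
  [∞, 38, -∞]
  [-∞, ∞, 81]
  [28, 44, ∞]
D(1):
  [∞, 38, -∞]
  [-∞, ∞, 81]
  [28, 44, ∞]
D(2):
  [∞, 38, 38]
  [-∞, ∞, 81]
  [28, 44, ∞]
D(3):
  [∞, 38, 38]
  [28, ∞, 81]
  [28, 44, ∞]
Answer: T*[1][2] = 81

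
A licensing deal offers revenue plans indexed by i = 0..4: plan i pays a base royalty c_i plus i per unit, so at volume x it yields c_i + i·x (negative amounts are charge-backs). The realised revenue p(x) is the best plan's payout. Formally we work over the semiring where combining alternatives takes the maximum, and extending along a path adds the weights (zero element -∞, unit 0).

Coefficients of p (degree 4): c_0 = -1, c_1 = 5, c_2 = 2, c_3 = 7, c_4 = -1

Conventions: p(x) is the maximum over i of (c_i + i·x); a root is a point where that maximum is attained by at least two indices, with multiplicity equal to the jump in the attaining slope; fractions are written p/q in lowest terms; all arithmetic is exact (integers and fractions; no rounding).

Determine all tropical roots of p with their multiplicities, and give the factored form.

hull edge (i=0, c=-1) to (i=1, c=5): slope 6, span 1
hull edge (i=1, c=5) to (i=3, c=7): slope 1, span 2
hull edge (i=3, c=7) to (i=4, c=-1): slope -8, span 1
Factored form: p(x) = -1 ⊗ (x ⊕ (-6)) ⊗ (x ⊕ (-1)) ⊗ (x ⊕ (-1)) ⊗ (x ⊕ 8)
Answer: roots = -6 (mult 1), -1 (mult 2), 8 (mult 1)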